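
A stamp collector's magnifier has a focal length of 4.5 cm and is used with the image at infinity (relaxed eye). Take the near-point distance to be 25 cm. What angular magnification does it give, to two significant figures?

5.6

M = D/f = 25/4.5 = 5.556.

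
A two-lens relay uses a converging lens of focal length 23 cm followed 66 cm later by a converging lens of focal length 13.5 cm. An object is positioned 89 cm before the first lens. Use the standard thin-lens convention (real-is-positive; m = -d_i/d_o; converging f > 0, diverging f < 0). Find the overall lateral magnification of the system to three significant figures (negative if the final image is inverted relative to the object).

First lens: d_i1 = 1/(1/23 - 1/89) = 31.015 cm.
m_1 = -(31.015)/89 = -0.3485.
The intermediate image is 31.015 cm to the right of lens 1, so d_o2 = L - d_i1 = 66 - 31.015 = 34.985 cm.
Second lens: d_i2 = 1/(1/13.5 - 1/(34.985)) = 21.983 cm.
m_2 = -(21.983)/(34.985) = -0.6283.
Overall magnification: m = m_1 m_2 = 0.2190.

0.219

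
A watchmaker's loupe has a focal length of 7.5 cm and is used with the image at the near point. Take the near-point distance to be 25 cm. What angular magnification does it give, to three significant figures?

4.33

M = 1 + D/f = 1 + 25/7.5 = 4.333.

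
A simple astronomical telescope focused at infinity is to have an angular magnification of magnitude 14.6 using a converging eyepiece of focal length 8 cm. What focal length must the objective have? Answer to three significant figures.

|M| = f_obj/|f_eye|, so f_obj = |M| x |f_eye| = 14.6 x 8 = 116.800 cm.

117 cm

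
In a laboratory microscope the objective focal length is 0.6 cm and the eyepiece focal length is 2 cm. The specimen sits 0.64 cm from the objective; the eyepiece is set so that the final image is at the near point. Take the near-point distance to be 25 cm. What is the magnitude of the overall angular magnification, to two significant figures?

200

Objective: 1/d_i = 1/f_obj - 1/d_o = 1/0.6 - 1/0.64 = 0.10417 cm^-1, so d_i = 9.600 cm.
m_obj = -d_i/d_o = -9.600/0.64 = -15.000.
Eyepiece angular magnification (image at near point): M_eye = 1 + D/f_e = 1 + 25/2 = 13.500.
Overall M = m_obj x M_eye = (-15.000)(13.500) = -202.50.
|M| = 202.50.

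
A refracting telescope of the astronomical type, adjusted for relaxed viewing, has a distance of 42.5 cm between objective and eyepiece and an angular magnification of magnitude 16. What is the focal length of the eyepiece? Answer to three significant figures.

2.50 cm

In normal adjustment the tube length equals f_obj + f_eye and |M| = f_obj/f_eye.
So f_obj = 16 f_eye and 16 f_eye + f_eye = 42.5 cm, giving f_eye = 42.5/17 = 2.500 cm and f_obj = 40.000 cm.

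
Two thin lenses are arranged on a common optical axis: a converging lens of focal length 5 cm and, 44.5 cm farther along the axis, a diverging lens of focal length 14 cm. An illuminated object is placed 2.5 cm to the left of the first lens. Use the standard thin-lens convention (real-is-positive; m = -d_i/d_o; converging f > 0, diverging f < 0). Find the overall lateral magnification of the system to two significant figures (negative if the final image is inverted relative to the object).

Applying the thin-lens equation to the first lens, 1/5 = 1/2.5 + 1/d_i1, which gives d_i1 = -5.000 cm.
Its lateral magnification is m_1 = -d_i1/d_o1 = -(-5.000)/2.5 = 2.0000.
The intermediate image is virtual, 5.000 cm to the left of lens 1, so d_o2 = L - d_i1 = 44.5 - (-5.000) = 49.500 cm.
Applying the thin-lens equation again with f_2 = -14 cm and d_o2 = 49.500 cm gives d_i2 = -10.913 cm.
m_2 = -(-10.913)/(49.500) = 0.2205.
The system's lateral magnification is m_1 m_2 = (2.0000)(0.2205) = 0.4409.

0.44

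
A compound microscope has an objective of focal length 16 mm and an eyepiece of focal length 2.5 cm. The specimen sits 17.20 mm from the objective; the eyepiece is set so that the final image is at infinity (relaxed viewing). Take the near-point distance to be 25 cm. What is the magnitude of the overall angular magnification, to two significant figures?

130

Convert to cm: f_obj = 16 mm = 1.6 cm; d_o = 17.20 mm = 1.72 cm.
Objective: 1/d_i = 1/f_obj - 1/d_o = 1/1.6 - 1/1.72 = 0.04360 cm^-1, so d_i = 22.933 cm.
m_obj = -d_i/d_o = -22.933/1.72 = -13.333.
Eyepiece angular magnification (image at infinity): M_eye = D/f_e = 25/2.5 = 10.000.
Overall M = m_obj x M_eye = (-13.333)(10.000) = -133.33.
|M| = 133.33.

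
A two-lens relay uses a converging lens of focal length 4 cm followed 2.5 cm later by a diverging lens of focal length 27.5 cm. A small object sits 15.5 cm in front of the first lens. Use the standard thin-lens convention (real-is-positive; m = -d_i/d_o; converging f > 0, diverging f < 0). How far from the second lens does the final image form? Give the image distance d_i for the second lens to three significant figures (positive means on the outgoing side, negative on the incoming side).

3.23 cm

Lens 1: 1/d_i1 = 1/f_1 - 1/d_o1 = 1/4 - 1/15.5 = 0.18548 cm^-1, so d_i1 = 5.391 cm.
Since 5.391 cm > 2.5 cm, the first image lies past the second lens and serves as a virtual object: d_o2 = L - d_i1 = -2.891 cm.
Lens 2: 1/d_i2 = 1/f_2 - 1/d_o2 = 1/(-27.5) - 1/(-2.891) = 0.30950 cm^-1, so d_i2 = 3.231 cm.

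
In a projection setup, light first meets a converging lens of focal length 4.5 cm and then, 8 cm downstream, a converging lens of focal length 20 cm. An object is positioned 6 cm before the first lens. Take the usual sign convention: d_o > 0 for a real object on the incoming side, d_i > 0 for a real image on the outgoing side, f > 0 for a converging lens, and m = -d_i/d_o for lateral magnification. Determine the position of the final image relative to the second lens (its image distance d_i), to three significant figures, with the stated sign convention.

First lens: d_i1 = 1/(1/4.5 - 1/6) = 18.000 cm.
Since 18.000 cm > 8 cm, the first image lies past the second lens and serves as a virtual object: d_o2 = L - d_i1 = -10.000 cm.
Second lens: d_i2 = 1/(1/20 - 1/(-10.000)) = 6.667 cm.

6.67 cm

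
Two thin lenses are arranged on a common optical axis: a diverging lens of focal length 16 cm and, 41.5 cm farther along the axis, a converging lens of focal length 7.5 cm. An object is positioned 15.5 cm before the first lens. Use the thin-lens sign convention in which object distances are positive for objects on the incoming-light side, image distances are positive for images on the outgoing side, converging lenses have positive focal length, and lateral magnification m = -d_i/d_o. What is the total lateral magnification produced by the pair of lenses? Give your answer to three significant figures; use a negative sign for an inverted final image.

Lens 1: 1/d_i1 = 1/f_1 - 1/d_o1 = 1/(-16) - 1/15.5 = -0.12702 cm^-1, so d_i1 = -7.873 cm.
m_1 = -(-7.873)/15.5 = 0.5079.
The intermediate image is virtual, 7.873 cm to the left of lens 1, so d_o2 = L - d_i1 = 41.5 - (-7.873) = 49.373 cm.
Lens 2: 1/d_i2 = 1/f_2 - 1/d_o2 = 1/7.5 - 1/(49.373) = 0.11308 cm^-1, so d_i2 = 8.843 cm.
m_2 = -(8.843)/(49.373) = -0.1791.
Overall magnification: m = m_1 m_2 = -0.0910.

-0.0910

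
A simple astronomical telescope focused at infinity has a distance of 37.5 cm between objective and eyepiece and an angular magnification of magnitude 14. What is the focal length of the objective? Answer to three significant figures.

35.0 cm

In normal adjustment the tube length equals f_obj + f_eye and |M| = f_obj/f_eye.
So f_obj = 14 f_eye and 14 f_eye + f_eye = 37.5 cm, giving f_eye = 37.5/15 = 2.500 cm and f_obj = 35.000 cm.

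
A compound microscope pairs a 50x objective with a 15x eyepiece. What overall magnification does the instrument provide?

750

The overall magnification of a compound microscope is the product of the objective and eyepiece magnifications:
M = M_obj x M_eye = 50 x 15 = 750.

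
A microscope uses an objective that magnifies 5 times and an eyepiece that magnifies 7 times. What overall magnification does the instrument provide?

The overall magnification of a compound microscope is the product of the objective and eyepiece magnifications:
M = M_obj x M_eye = 5 x 7 = 35.

35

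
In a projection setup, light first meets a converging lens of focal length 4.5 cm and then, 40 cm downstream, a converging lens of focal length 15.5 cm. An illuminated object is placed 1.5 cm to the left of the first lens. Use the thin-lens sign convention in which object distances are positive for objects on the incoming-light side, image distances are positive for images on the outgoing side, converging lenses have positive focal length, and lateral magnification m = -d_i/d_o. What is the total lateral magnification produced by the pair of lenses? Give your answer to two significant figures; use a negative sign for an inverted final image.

-0.87

Lens 1: 1/d_i1 = 1/f_1 - 1/d_o1 = 1/4.5 - 1/1.5 = -0.44444 cm^-1, so d_i1 = -2.250 cm.
m_1 = -(-2.250)/1.5 = 1.5000.
The intermediate image is virtual, 2.250 cm to the left of lens 1, so d_o2 = L - d_i1 = 40 - (-2.250) = 42.250 cm.
Lens 2: 1/d_i2 = 1/f_2 - 1/d_o2 = 1/15.5 - 1/(42.250) = 0.04085 cm^-1, so d_i2 = 24.481 cm.
m_2 = -(24.481)/(42.250) = -0.5794.
Total m = m_1 x m_2 = (1.5000)(-0.5794) = -0.8692.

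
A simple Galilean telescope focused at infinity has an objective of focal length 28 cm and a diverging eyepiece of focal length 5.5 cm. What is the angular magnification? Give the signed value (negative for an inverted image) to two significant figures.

5.1

M = -f_obj/f_eye = -28/(-5.5) = 5.091.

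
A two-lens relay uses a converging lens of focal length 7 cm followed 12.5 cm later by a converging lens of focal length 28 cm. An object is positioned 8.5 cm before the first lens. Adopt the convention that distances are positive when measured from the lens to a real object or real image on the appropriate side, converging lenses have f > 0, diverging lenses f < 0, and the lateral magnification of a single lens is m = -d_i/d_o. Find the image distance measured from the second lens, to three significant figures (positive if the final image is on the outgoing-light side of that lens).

Applying the thin-lens equation to the first lens, 1/7 = 1/8.5 + 1/d_i1, which gives d_i1 = 39.667 cm.
This image would form 39.667 cm past lens 1, i.e. 27.167 cm beyond lens 2, so it is a virtual object for lens 2: d_o2 = 12.5 - 39.667 = -27.167 cm.
Applying the thin-lens equation again with f_2 = 28 cm and d_o2 = -27.167 cm gives d_i2 = 13.789 cm.

13.8 cm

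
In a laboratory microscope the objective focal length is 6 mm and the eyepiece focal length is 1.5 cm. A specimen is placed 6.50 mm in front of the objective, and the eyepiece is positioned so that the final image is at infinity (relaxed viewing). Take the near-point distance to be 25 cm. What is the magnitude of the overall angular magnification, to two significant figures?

Convert to cm: f_obj = 6 mm = 0.6 cm; d_o = 6.50 mm = 0.65 cm.
Objective: 1/d_i = 1/f_obj - 1/d_o = 1/0.6 - 1/0.65 = 0.12821 cm^-1, so d_i = 7.800 cm.
m_obj = -d_i/d_o = -7.800/0.65 = -12.000.
Eyepiece angular magnification (image at infinity): M_eye = D/f_e = 25/1.5 = 16.667.
Overall M = m_obj x M_eye = (-12.000)(16.667) = -200.00.
|M| = 200.00.

200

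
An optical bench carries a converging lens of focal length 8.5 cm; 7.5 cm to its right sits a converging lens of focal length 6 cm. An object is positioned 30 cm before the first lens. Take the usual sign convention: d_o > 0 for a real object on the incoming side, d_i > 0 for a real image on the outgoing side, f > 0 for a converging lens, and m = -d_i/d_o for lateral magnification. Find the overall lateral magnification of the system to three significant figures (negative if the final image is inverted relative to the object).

Lens 1: 1/d_i1 = 1/f_1 - 1/d_o1 = 1/8.5 - 1/30 = 0.08431 cm^-1, so d_i1 = 11.860 cm.
m_1 = -(11.860)/30 = -0.3953.
This image would form 11.860 cm past lens 1, i.e. 4.360 cm beyond lens 2, so it is a virtual object for lens 2: d_o2 = 7.5 - 11.860 = -4.360 cm.
Lens 2: 1/d_i2 = 1/f_2 - 1/d_o2 = 1/6 - 1/(-4.360) = 0.39600 cm^-1, so d_i2 = 2.525 cm.
m_2 = -(2.525)/(-4.360) = 0.5791.
Total m = m_1 x m_2 = (-0.3953)(0.5791) = -0.2290.

-0.229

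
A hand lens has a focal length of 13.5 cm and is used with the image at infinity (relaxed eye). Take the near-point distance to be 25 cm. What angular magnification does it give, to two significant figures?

1.9

M = D/f = 25/13.5 = 1.852.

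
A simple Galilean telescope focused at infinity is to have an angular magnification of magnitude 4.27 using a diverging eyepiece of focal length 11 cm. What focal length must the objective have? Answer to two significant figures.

47 cm

|M| = f_obj/|f_eye|, so f_obj = |M| x |f_eye| = 4.27 x 11 = 46.970 cm.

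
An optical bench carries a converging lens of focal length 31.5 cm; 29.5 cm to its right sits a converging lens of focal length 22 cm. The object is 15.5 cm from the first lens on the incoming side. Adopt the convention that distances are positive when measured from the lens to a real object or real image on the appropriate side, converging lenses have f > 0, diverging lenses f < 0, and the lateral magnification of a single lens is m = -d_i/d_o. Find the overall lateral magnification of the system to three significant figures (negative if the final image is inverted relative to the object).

-1.14

First lens: d_i1 = 1/(1/31.5 - 1/15.5) = -30.516 cm.
m_1 = -(-30.516)/15.5 = 1.9688.
With d_i1 < 0 the first image is virtual and lies on the object side; the object distance for lens 2 is d_o2 = 29.5 - (-30.516) = 60.016 cm.
Second lens: d_i2 = 1/(1/22 - 1/(60.016)) = 34.732 cm.
m_2 = -(34.732)/(60.016) = -0.5787.
Overall magnification: m = m_1 m_2 = -1.1393.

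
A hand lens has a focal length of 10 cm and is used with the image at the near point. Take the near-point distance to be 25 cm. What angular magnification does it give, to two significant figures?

3.5

M = 1 + D/f = 1 + 25/10 = 3.500.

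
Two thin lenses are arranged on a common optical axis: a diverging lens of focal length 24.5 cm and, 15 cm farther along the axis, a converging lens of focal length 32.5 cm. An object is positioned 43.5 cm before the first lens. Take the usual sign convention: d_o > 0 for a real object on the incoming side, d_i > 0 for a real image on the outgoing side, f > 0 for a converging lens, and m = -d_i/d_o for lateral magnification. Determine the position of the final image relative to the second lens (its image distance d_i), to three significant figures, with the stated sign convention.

Applying the thin-lens equation to the first lens, 1/(-24.5) = 1/43.5 + 1/d_i1, which gives d_i1 = -15.673 cm.
With d_i1 < 0 the first image is virtual and lies on the object side; the object distance for lens 2 is d_o2 = 15 - (-15.673) = 30.673 cm.
Applying the thin-lens equation again with f_2 = 32.5 cm and d_o2 = 30.673 cm gives d_i2 = -545.568 cm.

-546 cm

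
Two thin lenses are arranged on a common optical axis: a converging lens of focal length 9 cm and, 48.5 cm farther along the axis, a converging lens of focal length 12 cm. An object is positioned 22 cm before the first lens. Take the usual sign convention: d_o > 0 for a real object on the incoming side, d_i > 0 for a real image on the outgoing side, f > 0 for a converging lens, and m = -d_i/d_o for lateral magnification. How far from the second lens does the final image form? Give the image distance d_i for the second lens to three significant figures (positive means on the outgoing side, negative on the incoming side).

18.8 cm

Lens 1: 1/d_i1 = 1/f_1 - 1/d_o1 = 1/9 - 1/22 = 0.06566 cm^-1, so d_i1 = 15.231 cm.
The intermediate image is 15.231 cm to the right of lens 1, so d_o2 = L - d_i1 = 48.5 - 15.231 = 33.269 cm.
Lens 2: 1/d_i2 = 1/f_2 - 1/d_o2 = 1/12 - 1/(33.269) = 0.05328 cm^-1, so d_i2 = 18.770 cm.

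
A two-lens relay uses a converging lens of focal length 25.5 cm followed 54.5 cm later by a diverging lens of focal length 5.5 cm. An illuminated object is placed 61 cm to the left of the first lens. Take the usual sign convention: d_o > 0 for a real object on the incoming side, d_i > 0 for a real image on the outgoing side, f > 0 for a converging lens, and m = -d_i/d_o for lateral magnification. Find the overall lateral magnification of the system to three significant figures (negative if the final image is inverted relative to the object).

Lens 1: 1/d_i1 = 1/f_1 - 1/d_o1 = 1/25.5 - 1/61 = 0.02282 cm^-1, so d_i1 = 43.817 cm.
m_1 = -(43.817)/61 = -0.7183.
That image sits 10.683 cm in front of the second lens, so d_o2 = 10.683 cm.
Lens 2: 1/d_i2 = 1/f_2 - 1/d_o2 = 1/(-5.5) - 1/(10.683) = -0.27542 cm^-1, so d_i2 = -3.631 cm.
m_2 = -(-3.631)/(10.683) = 0.3399.
The system's lateral magnification is m_1 m_2 = (-0.7183)(0.3399) = -0.2441.

-0.244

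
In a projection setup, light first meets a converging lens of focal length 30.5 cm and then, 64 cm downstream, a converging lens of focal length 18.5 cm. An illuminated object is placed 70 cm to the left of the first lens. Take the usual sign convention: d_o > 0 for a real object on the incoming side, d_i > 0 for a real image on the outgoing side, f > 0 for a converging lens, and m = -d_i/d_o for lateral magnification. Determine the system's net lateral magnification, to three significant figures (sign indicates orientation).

Lens 1: 1/d_i1 = 1/f_1 - 1/d_o1 = 1/30.5 - 1/70 = 0.01850 cm^-1, so d_i1 = 54.051 cm.
m_1 = -(54.051)/70 = -0.7722.
That image sits 9.949 cm in front of the second lens, so d_o2 = 9.949 cm.
Lens 2: 1/d_i2 = 1/f_2 - 1/d_o2 = 1/18.5 - 1/(9.949) = -0.04645 cm^-1, so d_i2 = -21.526 cm.
m_2 = -(-21.526)/(9.949) = 2.1636.
Overall magnification: m = m_1 m_2 = -1.6706.

-1.67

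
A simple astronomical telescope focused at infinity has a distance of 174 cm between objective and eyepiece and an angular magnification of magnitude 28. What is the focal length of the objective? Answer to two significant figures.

In normal adjustment the tube length equals f_obj + f_eye and |M| = f_obj/f_eye.
So f_obj = 28 f_eye and 28 f_eye + f_eye = 174 cm, giving f_eye = 174/29 = 6.000 cm and f_obj = 168.000 cm.

170 cm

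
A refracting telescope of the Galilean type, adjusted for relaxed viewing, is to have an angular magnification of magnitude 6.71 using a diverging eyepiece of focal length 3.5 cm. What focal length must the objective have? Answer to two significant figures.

|M| = f_obj/|f_eye|, so f_obj = |M| x |f_eye| = 6.71 x 3.5 = 23.485 cm.

23 cm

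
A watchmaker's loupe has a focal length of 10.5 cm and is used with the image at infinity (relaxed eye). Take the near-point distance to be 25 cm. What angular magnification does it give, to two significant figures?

2.4

M = D/f = 25/10.5 = 2.381.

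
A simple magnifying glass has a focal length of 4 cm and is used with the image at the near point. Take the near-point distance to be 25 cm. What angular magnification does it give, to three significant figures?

7.25

M = 1 + D/f = 1 + 25/4 = 7.250.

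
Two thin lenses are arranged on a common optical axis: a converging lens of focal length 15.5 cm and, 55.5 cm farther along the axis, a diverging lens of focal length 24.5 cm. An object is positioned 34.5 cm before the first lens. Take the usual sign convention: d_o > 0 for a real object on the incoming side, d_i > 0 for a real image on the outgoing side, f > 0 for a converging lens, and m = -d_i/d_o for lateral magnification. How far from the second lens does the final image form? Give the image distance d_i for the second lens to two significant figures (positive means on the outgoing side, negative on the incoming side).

Applying the thin-lens equation to the first lens, 1/15.5 = 1/34.5 + 1/d_i1, which gives d_i1 = 28.145 cm.
Object distance for lens 2: d_o2 = 55.5 - 28.145 = 27.355 cm.
Applying the thin-lens equation again with f_2 = -24.5 cm and d_o2 = 27.355 cm gives d_i2 = -12.925 cm.

-13 cm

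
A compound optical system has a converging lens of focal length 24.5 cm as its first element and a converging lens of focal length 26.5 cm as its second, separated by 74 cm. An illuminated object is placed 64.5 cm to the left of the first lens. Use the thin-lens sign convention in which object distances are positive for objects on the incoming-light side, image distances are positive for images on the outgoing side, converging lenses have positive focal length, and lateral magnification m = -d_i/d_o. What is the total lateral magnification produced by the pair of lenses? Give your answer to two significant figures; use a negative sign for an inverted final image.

First lens: d_i1 = 1/(1/24.5 - 1/64.5) = 39.506 cm.
m_1 = -(39.506)/64.5 = -0.6125.
Object distance for lens 2: d_o2 = 74 - 39.506 = 34.494 cm.
Second lens: d_i2 = 1/(1/26.5 - 1/(34.494)) = 114.350 cm.
m_2 = -(114.350)/(34.494) = -3.3151.
Overall magnification: m = m_1 m_2 = 2.0305.

2.0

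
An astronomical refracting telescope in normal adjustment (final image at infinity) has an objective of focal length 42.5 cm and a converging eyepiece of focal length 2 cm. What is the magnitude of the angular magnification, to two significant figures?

|M| = f_obj/|f_eye| = 42.5/2 = 21.250.

21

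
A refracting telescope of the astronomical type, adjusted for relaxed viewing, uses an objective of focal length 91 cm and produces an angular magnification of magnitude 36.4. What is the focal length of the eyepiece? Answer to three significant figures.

|M| = f_obj/f_eye, so f_eye = f_obj/|M| = 91/36.4 = 2.500 cm.

2.50 cm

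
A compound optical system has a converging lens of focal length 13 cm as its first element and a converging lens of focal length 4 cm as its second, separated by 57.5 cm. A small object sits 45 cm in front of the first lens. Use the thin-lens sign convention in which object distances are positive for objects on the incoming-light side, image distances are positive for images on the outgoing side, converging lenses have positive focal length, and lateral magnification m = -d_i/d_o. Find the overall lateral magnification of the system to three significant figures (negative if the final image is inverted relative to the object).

0.0461

First lens: d_i1 = 1/(1/13 - 1/45) = 18.281 cm.
m_1 = -(18.281)/45 = -0.4062.
That image sits 39.219 cm in front of the second lens, so d_o2 = 39.219 cm.
Second lens: d_i2 = 1/(1/4 - 1/(39.219)) = 4.454 cm.
m_2 = -(4.454)/(39.219) = -0.1136.
The system's lateral magnification is m_1 m_2 = (-0.4062)(-0.1136) = 0.0461.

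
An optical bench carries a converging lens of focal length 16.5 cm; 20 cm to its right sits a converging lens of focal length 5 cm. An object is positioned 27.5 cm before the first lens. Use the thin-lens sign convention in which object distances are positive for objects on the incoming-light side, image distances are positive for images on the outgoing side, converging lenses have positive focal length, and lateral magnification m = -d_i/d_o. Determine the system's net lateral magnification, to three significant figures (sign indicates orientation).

-0.286

Lens 1: 1/d_i1 = 1/f_1 - 1/d_o1 = 1/16.5 - 1/27.5 = 0.02424 cm^-1, so d_i1 = 41.250 cm.
m_1 = -(41.250)/27.5 = -1.5000.
This image would form 41.250 cm past lens 1, i.e. 21.250 cm beyond lens 2, so it is a virtual object for lens 2: d_o2 = 20 - 41.250 = -21.250 cm.
Lens 2: 1/d_i2 = 1/f_2 - 1/d_o2 = 1/5 - 1/(-21.250) = 0.24706 cm^-1, so d_i2 = 4.048 cm.
m_2 = -(4.048)/(-21.250) = 0.1905.
Overall magnification: m = m_1 m_2 = -0.2857.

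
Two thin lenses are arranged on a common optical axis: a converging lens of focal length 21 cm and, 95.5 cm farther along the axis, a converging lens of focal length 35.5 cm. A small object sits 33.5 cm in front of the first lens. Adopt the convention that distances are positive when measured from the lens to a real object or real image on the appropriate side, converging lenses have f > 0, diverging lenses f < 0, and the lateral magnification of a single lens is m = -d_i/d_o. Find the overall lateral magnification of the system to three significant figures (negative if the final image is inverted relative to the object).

16.0

First lens: d_i1 = 1/(1/21 - 1/33.5) = 56.280 cm.
m_1 = -(56.280)/33.5 = -1.6800.
That image sits 39.220 cm in front of the second lens, so d_o2 = 39.220 cm.
Second lens: d_i2 = 1/(1/35.5 - 1/(39.220)) = 374.277 cm.
m_2 = -(374.277)/(39.220) = -9.5430.
Overall magnification: m = m_1 m_2 = 16.0323.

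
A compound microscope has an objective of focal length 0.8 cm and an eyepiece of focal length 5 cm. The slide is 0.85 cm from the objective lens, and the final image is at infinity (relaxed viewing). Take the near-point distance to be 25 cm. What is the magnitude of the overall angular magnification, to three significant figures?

80.0

Objective: 1/d_i = 1/f_obj - 1/d_o = 1/0.8 - 1/0.85 = 0.07353 cm^-1, so d_i = 13.600 cm.
m_obj = -d_i/d_o = -13.600/0.85 = -16.000.
Eyepiece angular magnification (image at infinity): M_eye = D/f_e = 25/5 = 5.000.
Overall M = m_obj x M_eye = (-16.000)(5.000) = -80.00.
|M| = 80.00.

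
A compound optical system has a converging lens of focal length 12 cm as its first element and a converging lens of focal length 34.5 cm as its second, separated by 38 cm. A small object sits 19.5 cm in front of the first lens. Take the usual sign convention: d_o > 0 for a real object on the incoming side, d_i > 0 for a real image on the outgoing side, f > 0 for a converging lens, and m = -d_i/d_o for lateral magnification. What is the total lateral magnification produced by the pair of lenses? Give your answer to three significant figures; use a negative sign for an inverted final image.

First lens: d_i1 = 1/(1/12 - 1/19.5) = 31.200 cm.
m_1 = -(31.200)/19.5 = -1.6000.
That image sits 6.800 cm in front of the second lens, so d_o2 = 6.800 cm.
Second lens: d_i2 = 1/(1/34.5 - 1/(6.800)) = -8.469 cm.
m_2 = -(-8.469)/(6.800) = 1.2455.
The system's lateral magnification is m_1 m_2 = (-1.6000)(1.2455) = -1.9928.

-1.99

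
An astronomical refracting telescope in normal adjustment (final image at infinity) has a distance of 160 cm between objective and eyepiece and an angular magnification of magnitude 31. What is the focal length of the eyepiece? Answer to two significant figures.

5.0 cm

In normal adjustment the tube length equals f_obj + f_eye and |M| = f_obj/f_eye.
So f_obj = 31 f_eye and 31 f_eye + f_eye = 160 cm, giving f_eye = 160/32 = 5.000 cm and f_obj = 155.000 cm.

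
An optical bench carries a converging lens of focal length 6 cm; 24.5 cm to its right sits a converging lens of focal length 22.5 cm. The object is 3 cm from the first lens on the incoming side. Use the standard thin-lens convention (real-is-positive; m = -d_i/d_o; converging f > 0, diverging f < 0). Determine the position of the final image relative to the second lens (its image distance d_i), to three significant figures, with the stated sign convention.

First lens: d_i1 = 1/(1/6 - 1/3) = -6.000 cm.
With d_i1 < 0 the first image is virtual and lies on the object side; the object distance for lens 2 is d_o2 = 24.5 - (-6.000) = 30.500 cm.
Second lens: d_i2 = 1/(1/22.5 - 1/(30.500)) = 85.781 cm.

85.8 cm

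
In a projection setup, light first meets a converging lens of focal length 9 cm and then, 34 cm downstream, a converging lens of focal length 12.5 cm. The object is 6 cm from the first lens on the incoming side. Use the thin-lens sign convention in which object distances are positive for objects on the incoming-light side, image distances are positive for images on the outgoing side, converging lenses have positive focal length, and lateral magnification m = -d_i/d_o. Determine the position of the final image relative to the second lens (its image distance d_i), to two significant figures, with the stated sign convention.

16 cm

First lens: d_i1 = 1/(1/9 - 1/6) = -18.000 cm.
With d_i1 < 0 the first image is virtual and lies on the object side; the object distance for lens 2 is d_o2 = 34 - (-18.000) = 52.000 cm.
Second lens: d_i2 = 1/(1/12.5 - 1/(52.000)) = 16.456 cm.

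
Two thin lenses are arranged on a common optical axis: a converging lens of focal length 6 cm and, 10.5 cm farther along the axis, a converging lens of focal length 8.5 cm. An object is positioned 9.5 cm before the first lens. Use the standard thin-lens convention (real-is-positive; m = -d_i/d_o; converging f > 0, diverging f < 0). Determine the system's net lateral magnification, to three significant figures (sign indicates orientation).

First lens: d_i1 = 1/(1/6 - 1/9.5) = 16.286 cm.
m_1 = -(16.286)/9.5 = -1.7143.
Since 16.286 cm > 10.5 cm, the first image lies past the second lens and serves as a virtual object: d_o2 = L - d_i1 = -5.786 cm.
Second lens: d_i2 = 1/(1/8.5 - 1/(-5.786)) = 3.443 cm.
m_2 = -(3.443)/(-5.786) = 0.5950.
Total m = m_1 x m_2 = (-1.7143)(0.5950) = -1.0200.

-1.02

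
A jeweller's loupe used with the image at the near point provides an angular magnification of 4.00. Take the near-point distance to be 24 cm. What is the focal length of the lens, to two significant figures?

8.0 cm

For the image at the near point, M = 1 + D/f.
f = D/(M - 1) = 24/(4.0 - 1) = 8.000 cm.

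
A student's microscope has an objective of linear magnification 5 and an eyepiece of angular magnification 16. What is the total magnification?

80

The overall magnification of a compound microscope is the product of the objective and eyepiece magnifications:
M = M_obj x M_eye = 5 x 16 = 80.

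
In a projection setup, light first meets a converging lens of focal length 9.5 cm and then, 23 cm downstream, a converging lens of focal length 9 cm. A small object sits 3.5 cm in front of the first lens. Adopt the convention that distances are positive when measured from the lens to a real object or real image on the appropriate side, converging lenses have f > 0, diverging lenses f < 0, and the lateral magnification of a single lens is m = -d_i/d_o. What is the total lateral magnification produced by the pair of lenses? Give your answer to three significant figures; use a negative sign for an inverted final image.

Lens 1: 1/d_i1 = 1/f_1 - 1/d_o1 = 1/9.5 - 1/3.5 = -0.18045 cm^-1, so d_i1 = -5.542 cm.
m_1 = -(-5.542)/3.5 = 1.5833.
With d_i1 < 0 the first image is virtual and lies on the object side; the object distance for lens 2 is d_o2 = 23 - (-5.542) = 28.542 cm.
Lens 2: 1/d_i2 = 1/f_2 - 1/d_o2 = 1/9 - 1/(28.542) = 0.07607 cm^-1, so d_i2 = 13.145 cm.
m_2 = -(13.145)/(28.542) = -0.4606.
Overall magnification: m = m_1 m_2 = -0.7292.

-0.729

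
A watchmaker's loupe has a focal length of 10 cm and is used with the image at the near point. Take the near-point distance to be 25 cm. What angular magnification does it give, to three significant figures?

M = 1 + D/f = 1 + 25/10 = 3.500.

3.50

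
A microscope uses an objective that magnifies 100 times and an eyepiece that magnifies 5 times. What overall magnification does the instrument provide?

The overall magnification of a compound microscope is the product of the objective and eyepiece magnifications:
M = M_obj x M_eye = 100 x 5 = 500.

500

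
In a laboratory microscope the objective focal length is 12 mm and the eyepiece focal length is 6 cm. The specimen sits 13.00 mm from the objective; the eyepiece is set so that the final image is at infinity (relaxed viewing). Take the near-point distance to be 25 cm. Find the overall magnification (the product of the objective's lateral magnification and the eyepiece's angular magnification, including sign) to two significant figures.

Convert to cm: f_obj = 12 mm = 1.2 cm; d_o = 13.00 mm = 1.30 cm.
Objective: 1/d_i = 1/f_obj - 1/d_o = 1/1.2 - 1/1.30 = 0.06410 cm^-1, so d_i = 15.600 cm.
m_obj = -d_i/d_o = -15.600/1.30 = -12.000.
Eyepiece angular magnification (image at infinity): M_eye = D/f_e = 25/6 = 4.167.
Overall M = m_obj x M_eye = (-12.000)(4.167) = -50.00.

-50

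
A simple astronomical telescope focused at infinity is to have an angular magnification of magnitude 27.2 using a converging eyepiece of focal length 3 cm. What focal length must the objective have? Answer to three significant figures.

81.6 cm

|M| = f_obj/|f_eye|, so f_obj = |M| x |f_eye| = 27.2 x 3 = 81.600 cm.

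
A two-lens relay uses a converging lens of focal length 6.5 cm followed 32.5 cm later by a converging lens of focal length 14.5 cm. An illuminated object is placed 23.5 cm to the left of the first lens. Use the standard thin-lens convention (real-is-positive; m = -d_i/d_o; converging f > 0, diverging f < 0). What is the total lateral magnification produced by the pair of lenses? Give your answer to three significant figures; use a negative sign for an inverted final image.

First lens: d_i1 = 1/(1/6.5 - 1/23.5) = 8.985 cm.
m_1 = -(8.985)/23.5 = -0.3824.
Object distance for lens 2: d_o2 = 32.5 - 8.985 = 23.515 cm.
Second lens: d_i2 = 1/(1/14.5 - 1/(23.515)) = 37.823 cm.
m_2 = -(37.823)/(23.515) = -1.6085.
The system's lateral magnification is m_1 m_2 = (-0.3824)(-1.6085) = 0.6150.

0.615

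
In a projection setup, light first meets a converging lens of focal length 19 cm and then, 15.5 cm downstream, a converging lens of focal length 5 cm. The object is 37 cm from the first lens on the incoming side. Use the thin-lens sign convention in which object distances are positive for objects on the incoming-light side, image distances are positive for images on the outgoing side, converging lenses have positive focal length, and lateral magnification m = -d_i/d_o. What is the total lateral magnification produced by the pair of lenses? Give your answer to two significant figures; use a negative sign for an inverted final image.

Lens 1: 1/d_i1 = 1/f_1 - 1/d_o1 = 1/19 - 1/37 = 0.02560 cm^-1, so d_i1 = 39.056 cm.
m_1 = -(39.056)/37 = -1.0556.
This image would form 39.056 cm past lens 1, i.e. 23.556 cm beyond lens 2, so it is a virtual object for lens 2: d_o2 = 15.5 - 39.056 = -23.556 cm.
Lens 2: 1/d_i2 = 1/f_2 - 1/d_o2 = 1/5 - 1/(-23.556) = 0.24245 cm^-1, so d_i2 = 4.125 cm.
m_2 = -(4.125)/(-23.556) = 0.1751.
Total m = m_1 x m_2 = (-1.0556)(0.1751) = -0.1848.

-0.18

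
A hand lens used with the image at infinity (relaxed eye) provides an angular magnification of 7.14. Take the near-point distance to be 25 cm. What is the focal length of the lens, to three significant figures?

3.50 cm

For the image at infinity, M = D/f.
f = D/M = 25/7.14 = 3.501 cm.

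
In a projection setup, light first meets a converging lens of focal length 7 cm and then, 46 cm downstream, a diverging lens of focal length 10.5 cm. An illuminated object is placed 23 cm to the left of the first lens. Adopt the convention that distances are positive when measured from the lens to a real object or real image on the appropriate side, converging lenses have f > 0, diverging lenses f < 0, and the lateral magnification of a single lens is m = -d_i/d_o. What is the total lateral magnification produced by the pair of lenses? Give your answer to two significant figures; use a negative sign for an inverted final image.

-0.099

Lens 1: 1/d_i1 = 1/f_1 - 1/d_o1 = 1/7 - 1/23 = 0.09938 cm^-1, so d_i1 = 10.062 cm.
m_1 = -(10.062)/23 = -0.4375.
The intermediate image is 10.062 cm to the right of lens 1, so d_o2 = L - d_i1 = 46 - 10.062 = 35.938 cm.
Lens 2: 1/d_i2 = 1/f_2 - 1/d_o2 = 1/(-10.5) - 1/(35.938) = -0.12306 cm^-1, so d_i2 = -8.126 cm.
m_2 = -(-8.126)/(35.938) = 0.2261.
The system's lateral magnification is m_1 m_2 = (-0.4375)(0.2261) = -0.0989.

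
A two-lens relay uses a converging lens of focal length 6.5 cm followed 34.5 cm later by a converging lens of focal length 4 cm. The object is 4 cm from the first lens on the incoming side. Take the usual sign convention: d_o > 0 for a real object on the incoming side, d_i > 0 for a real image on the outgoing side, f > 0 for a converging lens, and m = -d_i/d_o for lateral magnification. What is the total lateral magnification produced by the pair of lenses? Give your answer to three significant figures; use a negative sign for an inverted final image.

Applying the thin-lens equation to the first lens, 1/6.5 = 1/4 + 1/d_i1, which gives d_i1 = -10.400 cm.
Its lateral magnification is m_1 = -d_i1/d_o1 = -(-10.400)/4 = 2.6000.
The intermediate image is virtual, 10.400 cm to the left of lens 1, so d_o2 = L - d_i1 = 34.5 - (-10.400) = 44.900 cm.
Applying the thin-lens equation again with f_2 = 4 cm and d_o2 = 44.900 cm gives d_i2 = 4.391 cm.
m_2 = -(4.391)/(44.900) = -0.0978.
The system's lateral magnification is m_1 m_2 = (2.6000)(-0.0978) = -0.2543.

-0.254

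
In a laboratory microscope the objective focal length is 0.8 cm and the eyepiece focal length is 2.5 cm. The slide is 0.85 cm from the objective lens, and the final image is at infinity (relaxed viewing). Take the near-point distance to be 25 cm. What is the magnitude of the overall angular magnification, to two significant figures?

160

Objective: 1/d_i = 1/f_obj - 1/d_o = 1/0.8 - 1/0.85 = 0.07353 cm^-1, so d_i = 13.600 cm.
m_obj = -d_i/d_o = -13.600/0.85 = -16.000.
Eyepiece angular magnification (image at infinity): M_eye = D/f_e = 25/2.5 = 10.000.
Overall M = m_obj x M_eye = (-16.000)(10.000) = -160.00.
|M| = 160.00.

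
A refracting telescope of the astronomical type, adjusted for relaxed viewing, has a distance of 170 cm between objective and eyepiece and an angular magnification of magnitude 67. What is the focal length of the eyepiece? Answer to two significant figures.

2.5 cm

In normal adjustment the tube length equals f_obj + f_eye and |M| = f_obj/f_eye.
So f_obj = 67 f_eye and 67 f_eye + f_eye = 170 cm, giving f_eye = 170/68 = 2.500 cm and f_obj = 167.500 cm.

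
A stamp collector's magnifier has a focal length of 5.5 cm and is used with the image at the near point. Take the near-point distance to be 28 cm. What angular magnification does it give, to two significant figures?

M = 1 + D/f = 1 + 28/5.5 = 6.091.

6.1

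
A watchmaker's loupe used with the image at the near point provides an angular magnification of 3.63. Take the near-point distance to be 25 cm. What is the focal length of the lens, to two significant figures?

For the image at the near point, M = 1 + D/f.
f = D/(M - 1) = 25/(3.63 - 1) = 9.506 cm.

9.5 cm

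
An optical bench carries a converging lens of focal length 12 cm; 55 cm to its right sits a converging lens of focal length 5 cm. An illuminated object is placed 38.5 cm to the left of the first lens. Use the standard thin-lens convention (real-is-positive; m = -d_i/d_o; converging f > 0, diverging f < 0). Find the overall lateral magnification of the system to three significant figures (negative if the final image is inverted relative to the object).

0.0695

Applying the thin-lens equation to the first lens, 1/12 = 1/38.5 + 1/d_i1, which gives d_i1 = 17.434 cm.
Its lateral magnification is m_1 = -d_i1/d_o1 = -(17.434)/38.5 = -0.4528.
That image sits 37.566 cm in front of the second lens, so d_o2 = 37.566 cm.
Applying the thin-lens equation again with f_2 = 5 cm and d_o2 = 37.566 cm gives d_i2 = 5.768 cm.
m_2 = -(5.768)/(37.566) = -0.1535.
Total m = m_1 x m_2 = (-0.4528)(-0.1535) = 0.0695.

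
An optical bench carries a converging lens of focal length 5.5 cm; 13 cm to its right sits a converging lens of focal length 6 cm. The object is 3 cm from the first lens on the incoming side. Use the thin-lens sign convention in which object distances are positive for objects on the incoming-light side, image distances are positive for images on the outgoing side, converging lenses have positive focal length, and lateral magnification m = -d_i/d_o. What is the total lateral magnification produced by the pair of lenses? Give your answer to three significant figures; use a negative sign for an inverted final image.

-0.971

Lens 1: 1/d_i1 = 1/f_1 - 1/d_o1 = 1/5.5 - 1/3 = -0.15152 cm^-1, so d_i1 = -6.600 cm.
m_1 = -(-6.600)/3 = 2.2000.
With d_i1 < 0 the first image is virtual and lies on the object side; the object distance for lens 2 is d_o2 = 13 - (-6.600) = 19.600 cm.
Lens 2: 1/d_i2 = 1/f_2 - 1/d_o2 = 1/6 - 1/(19.600) = 0.11565 cm^-1, so d_i2 = 8.647 cm.
m_2 = -(8.647)/(19.600) = -0.4412.
Overall magnification: m = m_1 m_2 = -0.9706.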